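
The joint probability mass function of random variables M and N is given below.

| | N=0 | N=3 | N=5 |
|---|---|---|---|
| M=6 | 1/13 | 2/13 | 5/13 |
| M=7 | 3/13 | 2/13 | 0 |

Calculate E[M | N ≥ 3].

56/9

P(N ≥ 3) = 9/13.
Σ M·P over the event = 6·(2/13) + 6·(5/13) + 7·(2/13) = 56/13.
E[M | N ≥ 3] = (56/13) / (9/13) = 56/9.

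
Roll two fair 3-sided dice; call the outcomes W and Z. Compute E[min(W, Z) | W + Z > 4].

Outcomes with W + Z > 4: (2,3), (3,2), (3,3), each with probability 1/9.
E[min(W, Z) | W + Z > 4] = (2 + 2 + 3) / 3 = 7/3.

7/3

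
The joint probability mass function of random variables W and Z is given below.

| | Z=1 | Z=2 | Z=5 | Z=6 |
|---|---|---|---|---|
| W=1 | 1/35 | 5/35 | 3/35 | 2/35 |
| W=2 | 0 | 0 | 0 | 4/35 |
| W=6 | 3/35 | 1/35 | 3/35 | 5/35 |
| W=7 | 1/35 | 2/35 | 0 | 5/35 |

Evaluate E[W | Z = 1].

26/5

P(Z = 1) = 1/7.
Summing W·P(W=x,Z=y) over the conditioning event gives 26/35.
E[W | Z = 1] = (26/35) / (1/7) = 26/5.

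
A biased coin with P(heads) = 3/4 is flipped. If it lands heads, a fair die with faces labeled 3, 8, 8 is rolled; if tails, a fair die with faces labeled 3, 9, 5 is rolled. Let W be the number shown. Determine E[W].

E[W | heads] = (3+8+8)/3 = 19/3.
E[W | tails] = (3+9+5)/3 = 17/3.
By the law of total expectation,
E[W] = (3/4)·(19/3) + (1/4)·(17/3) = 37/6.

37/6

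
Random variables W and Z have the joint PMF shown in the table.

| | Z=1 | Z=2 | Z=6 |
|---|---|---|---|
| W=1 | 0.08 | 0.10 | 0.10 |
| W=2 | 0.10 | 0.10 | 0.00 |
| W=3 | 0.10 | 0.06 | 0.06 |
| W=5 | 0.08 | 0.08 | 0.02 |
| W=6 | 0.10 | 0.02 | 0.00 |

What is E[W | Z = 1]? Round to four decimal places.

3.4348

P(Z = 1) = 0.46.
Σ W·P over the event = 1·(0.08) + 2·(0.10) + 3·(0.10) + 5·(0.08) + 6·(0.10) = 1.58.
E[W | Z = 1] = (1.58) / (0.46) = 3.4348.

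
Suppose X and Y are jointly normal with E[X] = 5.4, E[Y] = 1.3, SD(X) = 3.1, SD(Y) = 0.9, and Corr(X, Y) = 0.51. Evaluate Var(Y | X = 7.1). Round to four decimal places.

For a bivariate normal, Var(Y | X=x) = σ_Y²(1 − ρ²).
Var(Y | X=7.1) = (0.9)²·(1 − (0.51)²) = 0.81·0.7399 = 0.5993.

0.5993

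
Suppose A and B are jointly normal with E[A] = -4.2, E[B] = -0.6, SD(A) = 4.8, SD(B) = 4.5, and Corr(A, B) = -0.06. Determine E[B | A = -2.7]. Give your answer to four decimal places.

-0.6844

The regression of B on A has slope ρ·σ_B/σ_A and passes through (μ_A, μ_B).
E[B | A=-2.7] = -0.6 + (-0.06)·(4.5/4.8)·(-2.7 − (-4.2)) = -0.6 + (-0.05625)·(1.5) = -0.6844.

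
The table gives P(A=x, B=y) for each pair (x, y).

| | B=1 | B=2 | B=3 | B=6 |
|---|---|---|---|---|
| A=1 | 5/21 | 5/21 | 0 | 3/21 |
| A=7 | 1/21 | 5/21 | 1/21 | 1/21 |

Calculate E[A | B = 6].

5/2

P(B = 6) = 4/21.
Σ A·P over the event = 1·(3/21) + 7·(1/21) = 10/21.
E[A | B = 6] = (10/21) / (4/21) = 5/2.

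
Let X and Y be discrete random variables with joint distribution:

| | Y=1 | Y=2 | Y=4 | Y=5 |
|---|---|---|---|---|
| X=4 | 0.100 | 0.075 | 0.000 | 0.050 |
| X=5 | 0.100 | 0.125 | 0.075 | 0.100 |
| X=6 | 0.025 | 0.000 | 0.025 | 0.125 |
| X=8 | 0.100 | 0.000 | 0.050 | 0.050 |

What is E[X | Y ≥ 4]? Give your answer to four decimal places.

5.8421

P(Y ≥ 4) = 0.475.
Σ X·P over the event = 4·(0.050) + 5·(0.075) + 5·(0.100) + 6·(0.025) + 6·(0.125) + 8·(0.050) + 8·(0.050) = 2.775.
E[X | Y ≥ 4] = (2.775) / (0.475) = 5.8421.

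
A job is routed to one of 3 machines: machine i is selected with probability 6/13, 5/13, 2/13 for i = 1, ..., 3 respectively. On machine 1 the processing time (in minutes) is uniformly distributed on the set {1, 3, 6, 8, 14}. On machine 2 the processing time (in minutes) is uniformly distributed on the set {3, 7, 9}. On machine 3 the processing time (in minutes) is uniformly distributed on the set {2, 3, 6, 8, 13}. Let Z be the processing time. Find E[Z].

E[Z | machine 1] = (1+3+6+8+14)/5 = 32/5.
E[Z | machine 2] = (3+7+9)/3 = 19/3.
E[Z | machine 3] = (2+3+6+8+13)/5 = 32/5.
E[Z] = (6/13)·(32/5) + (5/13)·(19/3) + (2/13)·(32/5) = 1243/195.

1243/195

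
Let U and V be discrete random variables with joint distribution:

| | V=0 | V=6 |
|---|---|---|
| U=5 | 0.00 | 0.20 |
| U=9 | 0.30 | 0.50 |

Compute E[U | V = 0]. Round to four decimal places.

9.0000

P(V = 0) = 0.30.
Σ U·P over the event = 9·(0.30) = 2.70.
E[U | V = 0] = (2.70) / (0.30) = 9.0000.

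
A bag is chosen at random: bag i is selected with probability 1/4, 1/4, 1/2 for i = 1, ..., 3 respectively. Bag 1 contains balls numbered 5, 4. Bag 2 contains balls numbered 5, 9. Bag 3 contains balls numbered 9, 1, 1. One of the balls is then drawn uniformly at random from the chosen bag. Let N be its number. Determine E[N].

113/24

E[N | bag 1] = (5+4)/2 = 9/2.
E[N | bag 2] = (5+9)/2 = 7.
E[N | bag 3] = (9+1+1)/3 = 11/3.
E[N] = (1/4)·(9/2) + (1/4)·(7) + (1/2)·(11/3) = 113/24.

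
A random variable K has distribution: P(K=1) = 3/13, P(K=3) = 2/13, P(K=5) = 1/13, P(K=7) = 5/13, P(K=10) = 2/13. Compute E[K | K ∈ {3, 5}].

11/3

P(K ∈ {3, 5}) = 3/13.
Σ over the event: 3·2/13 + 5·1/13 = 11/13.
E[K | K ∈ {3, 5}] = (11/13) / (3/13) = 11/3.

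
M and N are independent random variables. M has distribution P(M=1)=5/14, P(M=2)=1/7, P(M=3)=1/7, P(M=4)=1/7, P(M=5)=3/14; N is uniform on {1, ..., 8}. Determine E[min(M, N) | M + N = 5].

P(M + N = 5) = 11/112.
Summing min(M,N)·P(x,y) over outcomes with M + N = 5 gives 15/112.
E[min(M, N) | M + N = 5] = (15/112) / (11/112) = 15/11.

15/11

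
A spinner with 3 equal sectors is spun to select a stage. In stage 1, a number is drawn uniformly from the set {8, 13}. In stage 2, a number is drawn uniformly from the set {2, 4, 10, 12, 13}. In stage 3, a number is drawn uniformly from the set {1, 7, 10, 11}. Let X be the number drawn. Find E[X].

E[X | stage 1] = (8+13)/2 = 21/2.
E[X | stage 2] = (2+4+10+12+13)/5 = 41/5.
E[X | stage 3] = (1+7+10+11)/4 = 29/4.
By the law of total expectation,
E[X] = (1/3)·(21/2) + (1/3)·(41/5) + (1/3)·(29/4) = 173/20.

173/20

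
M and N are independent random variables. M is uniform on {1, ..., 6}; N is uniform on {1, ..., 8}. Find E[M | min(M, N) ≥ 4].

5

P(min(M, N) ≥ 4) = 5/16.
Summing M·P(x,y) over outcomes with min(M, N) ≥ 4 gives 25/16.
E[M | min(M, N) ≥ 4] = (25/16) / (5/16) = 5.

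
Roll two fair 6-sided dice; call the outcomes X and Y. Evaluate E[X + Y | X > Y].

P(X > Y) = 5/12.
Summing (X+Y)·P(x,y) over outcomes with X > Y gives 35/12.
E[X + Y | X > Y] = (35/12) / (5/12) = 7.

7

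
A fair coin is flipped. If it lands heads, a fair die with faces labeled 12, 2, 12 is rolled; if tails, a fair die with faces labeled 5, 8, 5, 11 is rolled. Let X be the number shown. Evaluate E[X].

E[X | heads] = (12+2+12)/3 = 26/3.
E[X | tails] = (5+8+5+11)/4 = 29/4.
By the law of total expectation,
E[X] = (1/2)·(26/3) + (1/2)·(29/4) = 191/24.

191/24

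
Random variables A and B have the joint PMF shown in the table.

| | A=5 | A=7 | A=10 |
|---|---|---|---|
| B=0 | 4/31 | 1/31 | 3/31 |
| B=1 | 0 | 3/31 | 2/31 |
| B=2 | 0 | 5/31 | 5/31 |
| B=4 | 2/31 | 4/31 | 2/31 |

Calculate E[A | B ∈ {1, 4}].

99/13

P(B ∈ {1, 4}) = 13/31.
Σ A·P over the event = 5·(2/31) + 7·(3/31) + 7·(4/31) + 10·(2/31) + 10·(2/31) = 99/31.
E[A | B ∈ {1, 4}] = (99/31) / (13/31) = 99/13.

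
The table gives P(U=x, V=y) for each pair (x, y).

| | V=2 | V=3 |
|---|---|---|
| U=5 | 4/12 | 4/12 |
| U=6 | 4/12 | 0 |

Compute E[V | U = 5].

P(U = 5) = 2/3.
Σ V·P over the event = 2·(4/12) + 3·(4/12) = 5/3.
E[V | U = 5] = (5/3) / (2/3) = 5/2.

5/2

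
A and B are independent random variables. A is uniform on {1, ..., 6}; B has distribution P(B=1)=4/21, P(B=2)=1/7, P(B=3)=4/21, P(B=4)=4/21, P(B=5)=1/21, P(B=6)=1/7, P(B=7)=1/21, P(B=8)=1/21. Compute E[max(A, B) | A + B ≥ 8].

323/54

P(A + B ≥ 8) = 3/7.
Summing max(A,B)·P(x,y) over outcomes with A + B ≥ 8 gives 323/126.
E[max(A, B) | A + B ≥ 8] = (323/126) / (3/7) = 323/54.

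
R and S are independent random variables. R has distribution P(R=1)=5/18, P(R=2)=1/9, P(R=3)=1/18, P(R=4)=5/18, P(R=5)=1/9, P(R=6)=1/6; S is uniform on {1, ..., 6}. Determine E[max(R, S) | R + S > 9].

P(R + S > 9) = 1/6.
Summing max(R,S)·P(x,y) over outcomes with R + S > 9 gives 53/54.
E[max(R, S) | R + S > 9] = (53/54) / (1/6) = 53/9.

53/9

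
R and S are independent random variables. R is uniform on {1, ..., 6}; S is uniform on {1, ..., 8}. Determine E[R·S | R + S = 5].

5

Outcomes with R + S = 5: (1,4), (2,3), (3,2), (4,1), each with probability 1/48.
E[R·S | R + S = 5] = (4 + 6 + 6 + 4) / 4 = 5.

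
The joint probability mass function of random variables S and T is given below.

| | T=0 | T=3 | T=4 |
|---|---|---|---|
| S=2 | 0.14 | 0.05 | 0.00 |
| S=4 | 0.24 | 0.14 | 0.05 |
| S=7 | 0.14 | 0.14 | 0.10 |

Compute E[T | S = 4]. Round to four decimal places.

P(S = 4) = 0.43.
Summing T·P(S=x,T=y) over the conditioning event gives 0.62.
E[T | S = 4] = (0.62) / (0.43) = 1.4419.

1.4419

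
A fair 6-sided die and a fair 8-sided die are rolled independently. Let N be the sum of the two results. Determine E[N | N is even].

8

P(N is even) = 1/2.
Σ over the event: 2·1/48 + 4·1/16 + 6·5/48 + 8·1/8 + 10·5/48 + 12·1/16 + 14·1/48 = 4.
E[N | N is even] = (4) / (1/2) = 8.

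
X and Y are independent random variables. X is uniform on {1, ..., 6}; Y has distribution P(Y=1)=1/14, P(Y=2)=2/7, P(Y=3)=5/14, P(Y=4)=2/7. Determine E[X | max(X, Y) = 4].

40/13

P(max(X, Y) = 4) = 13/42.
Summing X·P(x,y) over outcomes with max(X, Y) = 4 gives 20/21.
E[X | max(X, Y) = 4] = (20/21) / (13/42) = 40/13.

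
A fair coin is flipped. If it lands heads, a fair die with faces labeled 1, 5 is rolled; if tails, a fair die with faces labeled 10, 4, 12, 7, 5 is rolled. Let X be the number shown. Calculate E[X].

E[X | heads] = (1+5)/2 = 3.
E[X | tails] = (10+4+12+7+5)/5 = 38/5.
E[X] = (1/2)·(3) + (1/2)·(38/5) = 53/10.

53/10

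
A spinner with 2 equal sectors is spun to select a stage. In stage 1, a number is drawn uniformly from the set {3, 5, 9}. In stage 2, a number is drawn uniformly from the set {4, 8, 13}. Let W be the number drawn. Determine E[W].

E[W | stage 1] = (3+5+9)/3 = 17/3.
E[W | stage 2] = (4+8+13)/3 = 25/3.
By the law of total expectation,
E[W] = (1/2)·(17/3) + (1/2)·(25/3) = 7.

7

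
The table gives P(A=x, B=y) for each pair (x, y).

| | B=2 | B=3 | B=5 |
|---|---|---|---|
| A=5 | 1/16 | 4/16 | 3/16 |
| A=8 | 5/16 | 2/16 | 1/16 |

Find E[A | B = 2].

15/2

P(B = 2) = 3/8.
Summing A·P(A=x,B=y) over the conditioning event gives 45/16.
E[A | B = 2] = (45/16) / (3/8) = 15/2.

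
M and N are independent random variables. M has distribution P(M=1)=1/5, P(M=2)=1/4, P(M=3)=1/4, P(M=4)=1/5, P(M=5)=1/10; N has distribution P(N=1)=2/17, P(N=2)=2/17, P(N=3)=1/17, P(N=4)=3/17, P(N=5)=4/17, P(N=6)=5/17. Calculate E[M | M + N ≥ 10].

85/19

P(M + N ≥ 10) = 19/170.
Summing M·P(x,y) over outcomes with M + N ≥ 10 gives 1/2.
E[M | M + N ≥ 10] = (1/2) / (19/170) = 85/19.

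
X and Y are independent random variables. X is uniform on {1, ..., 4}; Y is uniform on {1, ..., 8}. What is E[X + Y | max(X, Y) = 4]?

44/7

Outcomes with max(X, Y) = 4: (1,4), (2,4), (3,4), (4,1), (4,2), (4,3), (4,4), each with probability 1/32.
E[X + Y | max(X, Y) = 4] = (5 + 6 + 7 + 5 + 6 + 7 + 8) / 7 = 44/7.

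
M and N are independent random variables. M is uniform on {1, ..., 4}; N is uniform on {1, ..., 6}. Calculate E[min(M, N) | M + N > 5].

37/14

P(M + N > 5) = 7/12.
Summing min(M,N)·P(x,y) over outcomes with M + N > 5 gives 37/24.
E[min(M, N) | M + N > 5] = (37/24) / (7/12) = 37/14.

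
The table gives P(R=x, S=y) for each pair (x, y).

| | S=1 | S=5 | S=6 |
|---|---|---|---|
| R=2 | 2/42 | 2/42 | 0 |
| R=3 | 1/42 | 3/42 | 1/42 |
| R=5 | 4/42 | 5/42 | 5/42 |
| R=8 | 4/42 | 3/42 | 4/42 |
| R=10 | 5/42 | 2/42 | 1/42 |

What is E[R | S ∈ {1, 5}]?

P(S ∈ {1, 5}) = 31/42.
Summing R·P(R=x,S=y) over the conditioning event gives 191/42.
E[R | S ∈ {1, 5}] = (191/42) / (31/42) = 191/31.

191/31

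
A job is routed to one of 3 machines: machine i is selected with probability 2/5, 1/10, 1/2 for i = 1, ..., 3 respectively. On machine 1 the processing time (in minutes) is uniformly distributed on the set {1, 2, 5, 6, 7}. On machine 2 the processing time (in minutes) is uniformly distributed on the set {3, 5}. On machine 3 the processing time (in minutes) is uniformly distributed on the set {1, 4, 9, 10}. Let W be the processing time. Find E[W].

127/25

E[W | machine 1] = (1+2+5+6+7)/5 = 21/5.
E[W | machine 2] = (3+5)/2 = 4.
E[W | machine 3] = (1+4+9+10)/4 = 6.
E[W] = (2/5)·(21/5) + (1/10)·(4) + (1/2)·(6) = 127/25.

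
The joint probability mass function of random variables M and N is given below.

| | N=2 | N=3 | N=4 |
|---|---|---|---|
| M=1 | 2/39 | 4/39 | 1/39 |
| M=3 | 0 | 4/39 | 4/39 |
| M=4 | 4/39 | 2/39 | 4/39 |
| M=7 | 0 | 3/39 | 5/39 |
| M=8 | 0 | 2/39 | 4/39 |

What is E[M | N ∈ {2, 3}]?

79/21

P(N ∈ {2, 3}) = 7/13.
Summing M·P(M=x,N=y) over the conditioning event gives 79/39.
E[M | N ∈ {2, 3}] = (79/39) / (7/13) = 79/21.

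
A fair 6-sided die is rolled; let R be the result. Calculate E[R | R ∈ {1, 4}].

P(R ∈ {1, 4}) = 1/3.
Σ over the event: 1·1/6 + 4·1/6 = 5/6.
E[R | R ∈ {1, 4}] = (5/6) / (1/3) = 5/2.

5/2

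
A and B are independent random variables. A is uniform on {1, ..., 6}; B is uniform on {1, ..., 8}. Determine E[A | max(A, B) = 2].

5/3

P(max(A, B) = 2) = 1/16.
Summing A·P(x,y) over outcomes with max(A, B) = 2 gives 5/48.
E[A | max(A, B) = 2] = (5/48) / (1/16) = 5/3.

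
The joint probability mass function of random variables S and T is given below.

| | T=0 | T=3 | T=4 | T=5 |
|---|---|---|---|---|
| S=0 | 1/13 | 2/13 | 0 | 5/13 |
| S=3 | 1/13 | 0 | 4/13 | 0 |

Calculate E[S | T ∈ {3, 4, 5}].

12/11

P(T ∈ {3, 4, 5}) = 11/13.
Summing S·P(S=x,T=y) over the conditioning event gives 12/13.
E[S | T ∈ {3, 4, 5}] = (12/13) / (11/13) = 12/11.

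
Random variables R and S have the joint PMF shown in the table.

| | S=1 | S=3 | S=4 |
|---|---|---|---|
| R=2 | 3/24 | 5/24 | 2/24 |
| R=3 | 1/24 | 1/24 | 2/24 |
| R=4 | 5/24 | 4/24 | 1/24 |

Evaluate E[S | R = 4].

P(R = 4) = 5/12.
Σ S·P over the event = 1·(5/24) + 3·(4/24) + 4·(1/24) = 7/8.
E[S | R = 4] = (7/8) / (5/12) = 21/10.

21/10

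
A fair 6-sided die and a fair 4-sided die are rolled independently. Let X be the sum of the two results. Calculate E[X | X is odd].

P(X is odd) = 1/2.
Σ over the event: 3·1/12 + 5·1/6 + 7·1/6 + 9·1/12 = 3.
E[X | X is odd] = (3) / (1/2) = 6.

6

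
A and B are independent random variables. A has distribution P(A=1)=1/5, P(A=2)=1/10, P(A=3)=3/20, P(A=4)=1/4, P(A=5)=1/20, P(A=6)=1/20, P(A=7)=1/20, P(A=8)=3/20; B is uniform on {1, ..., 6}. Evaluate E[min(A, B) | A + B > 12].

39/7

P(A + B > 12) = 7/120.
Summing min(A,B)·P(x,y) over outcomes with A + B > 12 gives 13/40.
E[min(A, B) | A + B > 12] = (13/40) / (7/120) = 39/7.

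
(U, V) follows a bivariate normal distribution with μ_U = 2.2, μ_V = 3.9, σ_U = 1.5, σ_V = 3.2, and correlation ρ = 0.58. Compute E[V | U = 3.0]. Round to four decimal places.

4.8899

The regression of V on U has slope ρ·σ_V/σ_U and passes through (μ_U, μ_V).
E[V | U=3.0] = 3.9 + (0.58)·(3.2/1.5)·(3.0 − (2.2)) = 3.9 + (1.23733)·(0.8) = 4.8899.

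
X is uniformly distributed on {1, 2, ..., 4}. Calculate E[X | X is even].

3

Given X is even, X is equally likely to be any of {2, 4}.
E[X | X is even] = (2 + 4) / 2 = 3.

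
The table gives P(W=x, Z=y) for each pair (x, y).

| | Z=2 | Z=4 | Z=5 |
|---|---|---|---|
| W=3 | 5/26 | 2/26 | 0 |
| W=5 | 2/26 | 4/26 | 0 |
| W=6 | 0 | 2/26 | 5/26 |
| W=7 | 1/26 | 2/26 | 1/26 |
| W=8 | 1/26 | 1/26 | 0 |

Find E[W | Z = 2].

P(Z = 2) = 9/26.
Σ W·P over the event = 3·(5/26) + 5·(2/26) + 7·(1/26) + 8·(1/26) = 20/13.
E[W | Z = 2] = (20/13) / (9/26) = 40/9.

40/9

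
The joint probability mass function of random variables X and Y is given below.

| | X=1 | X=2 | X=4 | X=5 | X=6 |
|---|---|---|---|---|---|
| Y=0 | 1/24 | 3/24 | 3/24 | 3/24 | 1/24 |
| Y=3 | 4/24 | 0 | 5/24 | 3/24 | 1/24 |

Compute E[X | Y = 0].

P(Y = 0) = 11/24.
Σ X·P over the event = 1·(1/24) + 2·(3/24) + 4·(3/24) + 5·(3/24) + 6·(1/24) = 5/3.
E[X | Y = 0] = (5/3) / (11/24) = 40/11.

40/11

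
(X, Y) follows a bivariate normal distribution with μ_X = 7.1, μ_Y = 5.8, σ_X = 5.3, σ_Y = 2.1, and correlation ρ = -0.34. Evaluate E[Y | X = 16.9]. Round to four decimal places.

The regression of Y on X has slope ρ·σ_Y/σ_X and passes through (μ_X, μ_Y).
E[Y | X=16.9] = 5.8 + (-0.34)·(2.1/5.3)·(16.9 − (7.1)) = 5.8 + (-0.134717)·(9.8) = 4.4798.

4.4798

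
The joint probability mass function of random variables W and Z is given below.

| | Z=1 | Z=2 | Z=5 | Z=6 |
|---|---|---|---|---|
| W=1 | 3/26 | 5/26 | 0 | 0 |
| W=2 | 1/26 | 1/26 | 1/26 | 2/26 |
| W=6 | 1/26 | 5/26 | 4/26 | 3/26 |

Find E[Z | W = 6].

49/13

P(W = 6) = 1/2.
Σ Z·P over the event = 1·(1/26) + 2·(5/26) + 5·(4/26) + 6·(3/26) = 49/26.
E[Z | W = 6] = (49/26) / (1/2) = 49/13.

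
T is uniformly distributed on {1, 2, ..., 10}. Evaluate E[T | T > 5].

8

Given T > 5, T is equally likely to be any of {6, 7, 8, 9, 10}.
E[T | T > 5] = (6 + 7 + 8 + 9 + 10) / 5 = 8.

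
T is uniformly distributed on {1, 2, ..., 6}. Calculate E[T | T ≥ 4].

5

Given T ≥ 4, T is equally likely to be any of {4, 5, 6}.
E[T | T ≥ 4] = (4 + 5 + 6) / 3 = 5.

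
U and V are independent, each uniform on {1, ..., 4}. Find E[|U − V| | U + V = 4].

P(U + V = 4) = 3/16.
Summing |U−V|·P(x,y) over outcomes with U + V = 4 gives 1/4.
E[|U − V| | U + V = 4] = (1/4) / (3/16) = 4/3.

4/3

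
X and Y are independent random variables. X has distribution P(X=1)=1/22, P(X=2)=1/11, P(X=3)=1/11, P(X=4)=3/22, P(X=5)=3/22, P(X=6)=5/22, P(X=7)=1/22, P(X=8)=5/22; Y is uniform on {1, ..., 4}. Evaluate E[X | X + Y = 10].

P(X + Y = 10) = 1/8.
Summing X·P(x,y) over outcomes with X + Y = 10 gives 7/8.
E[X | X + Y = 10] = (7/8) / (1/8) = 7.

7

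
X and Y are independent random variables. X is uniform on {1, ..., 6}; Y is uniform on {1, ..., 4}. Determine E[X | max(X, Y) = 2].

5/3

Outcomes with max(X, Y) = 2: (1,2), (2,1), (2,2), each with probability 1/24.
E[X | max(X, Y) = 2] = (1 + 2 + 2) / 3 = 5/3.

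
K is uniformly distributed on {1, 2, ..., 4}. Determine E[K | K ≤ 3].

2

Given K ≤ 3, K is equally likely to be any of {1, 2, 3}.
E[K | K ≤ 3] = (1 + 2 + 3) / 3 = 2.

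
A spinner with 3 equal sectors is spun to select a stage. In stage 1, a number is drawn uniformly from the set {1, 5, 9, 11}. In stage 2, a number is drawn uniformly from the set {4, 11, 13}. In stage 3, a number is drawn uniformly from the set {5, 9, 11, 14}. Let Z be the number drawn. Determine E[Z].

E[Z | stage 1] = (1+5+9+11)/4 = 13/2.
E[Z | stage 2] = (4+11+13)/3 = 28/3.
E[Z | stage 3] = (5+9+11+14)/4 = 39/4.
E[Z] = (1/3)·(13/2) + (1/3)·(28/3) + (1/3)·(39/4) = 307/36.

307/36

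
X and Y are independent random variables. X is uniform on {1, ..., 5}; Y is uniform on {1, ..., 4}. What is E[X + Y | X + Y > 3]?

6

P(X + Y > 3) = 17/20.
Summing (X+Y)·P(x,y) over outcomes with X + Y > 3 gives 51/10.
E[X + Y | X + Y > 3] = (51/10) / (17/20) = 6.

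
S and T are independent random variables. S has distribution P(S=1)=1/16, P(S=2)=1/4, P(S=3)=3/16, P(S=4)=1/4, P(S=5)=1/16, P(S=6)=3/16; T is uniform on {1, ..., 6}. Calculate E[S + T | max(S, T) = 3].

P(max(S, T) = 3) = 7/48.
Summing (S+T)·P(x,y) over outcomes with max(S, T) = 3 gives 23/32.
E[S + T | max(S, T) = 3] = (23/32) / (7/48) = 69/14.

69/14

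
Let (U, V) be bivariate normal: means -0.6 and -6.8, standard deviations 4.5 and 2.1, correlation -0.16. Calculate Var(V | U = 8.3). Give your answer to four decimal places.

The conditional variance in a bivariate normal is σ_V²(1 − ρ²), independent of x.
Var(V | U=8.3) = (2.1)²·(1 − (-0.16)²) = 4.41·0.9744 = 4.2971.

4.2971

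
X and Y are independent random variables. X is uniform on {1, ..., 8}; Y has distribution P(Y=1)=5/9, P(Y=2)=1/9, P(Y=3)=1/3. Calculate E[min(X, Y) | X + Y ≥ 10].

20/7

P(X + Y ≥ 10) = 7/72.
Summing min(X,Y)·P(x,y) over outcomes with X + Y ≥ 10 gives 5/18.
E[min(X, Y) | X + Y ≥ 10] = (5/18) / (7/72) = 20/7.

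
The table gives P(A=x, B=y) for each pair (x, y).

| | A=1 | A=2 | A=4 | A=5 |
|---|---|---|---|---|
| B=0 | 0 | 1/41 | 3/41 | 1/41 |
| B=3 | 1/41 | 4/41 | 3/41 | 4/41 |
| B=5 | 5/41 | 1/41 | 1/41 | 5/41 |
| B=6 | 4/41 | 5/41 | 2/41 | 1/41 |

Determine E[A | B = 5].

P(B = 5) = 12/41.
Σ A·P over the event = 1·(5/41) + 2·(1/41) + 4·(1/41) + 5·(5/41) = 36/41.
E[A | B = 5] = (36/41) / (12/41) = 3.

3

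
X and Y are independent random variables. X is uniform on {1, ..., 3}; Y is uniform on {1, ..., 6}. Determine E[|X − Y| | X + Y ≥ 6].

Outcomes with X + Y ≥ 6: (1,5), (1,6), (2,4), (2,5), (2,6), (3,3), (3,4), (3,5), (3,6), each with probability 1/18.
E[|X − Y| | X + Y ≥ 6] = (4 + 5 + 2 + 3 + 4 + 0 + 1 + 2 + 3) / 9 = 8/3.

8/3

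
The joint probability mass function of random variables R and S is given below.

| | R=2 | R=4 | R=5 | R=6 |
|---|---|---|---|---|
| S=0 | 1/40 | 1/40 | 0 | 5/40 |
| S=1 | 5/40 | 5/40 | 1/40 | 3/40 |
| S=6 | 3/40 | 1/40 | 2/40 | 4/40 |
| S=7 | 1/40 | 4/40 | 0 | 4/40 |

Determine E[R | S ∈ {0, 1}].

P(S ∈ {0, 1}) = 21/40.
Summing R·P(R=x,S=y) over the conditioning event gives 89/40.
E[R | S ∈ {0, 1}] = (89/40) / (21/40) = 89/21.

89/21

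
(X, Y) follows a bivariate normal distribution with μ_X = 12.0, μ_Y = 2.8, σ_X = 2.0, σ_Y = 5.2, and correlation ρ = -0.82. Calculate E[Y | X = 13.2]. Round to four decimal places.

For a bivariate normal, E[Y | X=x] = μ_Y + ρ·(σ_Y/σ_X)·(x − μ_X).
E[Y | X=13.2] = 2.8 + (-0.82)·(5.2/2.0)·(13.2 − (12.0)) = 2.8 + (-2.132)·(1.2) = 0.2416.

0.2416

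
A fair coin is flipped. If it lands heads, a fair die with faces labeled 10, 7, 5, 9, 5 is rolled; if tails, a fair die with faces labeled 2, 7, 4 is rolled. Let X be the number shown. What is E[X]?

E[X | heads] = (10+7+5+9+5)/5 = 36/5.
E[X | tails] = (2+7+4)/3 = 13/3.
E[X] = (1/2)·(36/5) + (1/2)·(13/3) = 173/30.

173/30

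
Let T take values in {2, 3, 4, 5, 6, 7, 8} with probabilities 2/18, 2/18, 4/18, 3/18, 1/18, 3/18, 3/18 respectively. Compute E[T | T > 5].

P(T > 5) = 7/18.
Σ over the event: 6·1/18 + 7·1/6 + 8·1/6 = 17/6.
E[T | T > 5] = (17/6) / (7/18) = 51/7.

51/7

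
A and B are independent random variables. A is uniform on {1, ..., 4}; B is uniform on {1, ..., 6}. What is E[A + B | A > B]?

5

Outcomes with A > B: (2,1), (3,1), (3,2), (4,1), (4,2), (4,3), each with probability 1/24.
E[A + B | A > B] = (3 + 4 + 5 + 5 + 6 + 7) / 6 = 5.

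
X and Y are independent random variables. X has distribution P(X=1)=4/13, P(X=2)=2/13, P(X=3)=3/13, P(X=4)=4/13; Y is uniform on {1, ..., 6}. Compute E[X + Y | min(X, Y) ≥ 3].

113/14

P(min(X, Y) ≥ 3) = 14/39.
Summing (X+Y)·P(x,y) over outcomes with min(X, Y) ≥ 3 gives 113/39.
E[X + Y | min(X, Y) ≥ 3] = (113/39) / (14/39) = 113/14.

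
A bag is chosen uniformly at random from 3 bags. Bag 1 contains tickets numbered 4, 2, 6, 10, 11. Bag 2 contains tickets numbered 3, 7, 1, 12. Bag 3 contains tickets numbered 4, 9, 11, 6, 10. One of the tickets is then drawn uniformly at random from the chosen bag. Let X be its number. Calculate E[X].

E[X | bag 1] = (4+2+6+10+11)/5 = 33/5.
E[X | bag 2] = (3+7+1+12)/4 = 23/4.
E[X | bag 3] = (4+9+11+6+10)/5 = 8.
By the law of total expectation,
E[X] = (1/3)·(33/5) + (1/3)·(23/4) + (1/3)·(8) = 407/60.

407/60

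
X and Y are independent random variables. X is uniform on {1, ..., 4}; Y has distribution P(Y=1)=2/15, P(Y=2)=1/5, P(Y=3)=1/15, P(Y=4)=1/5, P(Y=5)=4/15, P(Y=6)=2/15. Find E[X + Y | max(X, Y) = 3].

P(max(X, Y) = 3) = 2/15.
Summing (X+Y)·P(x,y) over outcomes with max(X, Y) = 3 gives 19/30.
E[X + Y | max(X, Y) = 3] = (19/30) / (2/15) = 19/4.

19/4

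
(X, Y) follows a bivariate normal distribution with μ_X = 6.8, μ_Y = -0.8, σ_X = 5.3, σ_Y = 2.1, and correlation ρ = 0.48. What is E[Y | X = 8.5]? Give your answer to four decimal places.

For a bivariate normal, E[Y | X=x] = μ_Y + ρ·(σ_Y/σ_X)·(x − μ_X).
E[Y | X=8.5] = -0.8 + (0.48)·(2.1/5.3)·(8.5 − (6.8)) = -0.8 + (0.19019)·(1.7) = -0.4767.

-0.4767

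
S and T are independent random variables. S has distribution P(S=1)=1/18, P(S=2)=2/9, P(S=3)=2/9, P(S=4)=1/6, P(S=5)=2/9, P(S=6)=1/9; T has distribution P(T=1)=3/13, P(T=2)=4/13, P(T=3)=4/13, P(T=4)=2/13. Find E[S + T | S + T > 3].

P(S + T > 3) = 215/234.
Summing (S+T)·P(x,y) over outcomes with S + T > 3 gives 1349/234.
E[S + T | S + T > 3] = (1349/234) / (215/234) = 1349/215.

1349/215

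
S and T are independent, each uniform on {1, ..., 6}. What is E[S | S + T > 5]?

P(S + T > 5) = 13/18.
Summing S·P(x,y) over outcomes with S + T > 5 gives 53/18.
E[S | S + T > 5] = (53/18) / (13/18) = 53/13.

53/13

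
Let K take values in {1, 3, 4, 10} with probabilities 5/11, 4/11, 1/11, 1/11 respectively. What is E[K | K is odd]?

17/9

P(K is odd) = 9/11.
Σ over the event: 1·5/11 + 3·4/11 = 17/11.
E[K | K is odd] = (17/11) / (9/11) = 17/9.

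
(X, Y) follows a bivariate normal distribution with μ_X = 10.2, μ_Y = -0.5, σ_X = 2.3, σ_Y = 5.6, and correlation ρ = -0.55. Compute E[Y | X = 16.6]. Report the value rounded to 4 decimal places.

-9.0704

The regression of Y on X has slope ρ·σ_Y/σ_X and passes through (μ_X, μ_Y).
E[Y | X=16.6] = -0.5 + (-0.55)·(5.6/2.3)·(16.6 − (10.2)) = -0.5 + (-1.33913)·(6.4) = -9.0704.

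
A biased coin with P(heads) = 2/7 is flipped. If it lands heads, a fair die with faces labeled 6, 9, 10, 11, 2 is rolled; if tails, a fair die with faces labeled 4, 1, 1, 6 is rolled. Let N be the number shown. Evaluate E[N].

151/35

E[N | heads] = (6+9+10+11+2)/5 = 38/5.
E[N | tails] = (4+1+1+6)/4 = 3.
E[N] = (2/7)·(38/5) + (5/7)·(3) = 151/35.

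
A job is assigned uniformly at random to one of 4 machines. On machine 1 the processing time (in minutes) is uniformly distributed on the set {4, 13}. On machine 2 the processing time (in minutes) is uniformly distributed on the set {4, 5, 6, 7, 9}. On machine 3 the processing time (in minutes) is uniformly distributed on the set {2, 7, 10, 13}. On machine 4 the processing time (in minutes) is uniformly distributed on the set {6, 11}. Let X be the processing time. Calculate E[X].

39/5

E[X | machine 1] = (4+13)/2 = 17/2.
E[X | machine 2] = (4+5+6+7+9)/5 = 31/5.
E[X | machine 3] = (2+7+10+13)/4 = 8.
E[X | machine 4] = (6+11)/2 = 17/2.
By the law of total expectation,
E[X] = (1/4)·(17/2) + (1/4)·(31/5) + (1/4)·(8) + (1/4)·(17/2) = 39/5.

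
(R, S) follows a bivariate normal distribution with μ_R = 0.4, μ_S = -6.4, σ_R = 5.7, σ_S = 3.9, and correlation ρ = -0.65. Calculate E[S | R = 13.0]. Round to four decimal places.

-12.0037

The regression of S on R has slope ρ·σ_S/σ_R and passes through (μ_R, μ_S).
E[S | R=13.0] = -6.4 + (-0.65)·(3.9/5.7)·(13.0 − (0.4)) = -6.4 + (-0.44474)·(12.6) = -12.0037.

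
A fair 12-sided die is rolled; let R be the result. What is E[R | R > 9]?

11

Given R > 9, R is equally likely to be any of {10, 11, 12}.
E[R | R > 9] = (10 + 11 + 12) / 3 = 11.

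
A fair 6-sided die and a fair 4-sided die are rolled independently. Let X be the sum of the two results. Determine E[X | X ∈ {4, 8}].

P(X ∈ {4, 8}) = 1/4.
Σ over the event: 4·1/8 + 8·1/8 = 3/2.
E[X | X ∈ {4, 8}] = (3/2) / (1/4) = 6.

6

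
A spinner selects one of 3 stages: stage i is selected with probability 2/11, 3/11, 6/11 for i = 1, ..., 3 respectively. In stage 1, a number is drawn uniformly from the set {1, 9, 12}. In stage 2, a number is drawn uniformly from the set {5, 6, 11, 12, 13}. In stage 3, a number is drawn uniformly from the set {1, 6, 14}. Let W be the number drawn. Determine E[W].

1273/165

E[W | stage 1] = (1+9+12)/3 = 22/3.
E[W | stage 2] = (5+6+11+12+13)/5 = 47/5.
E[W | stage 3] = (1+6+14)/3 = 7.
E[W] = (2/11)·(22/3) + (3/11)·(47/5) + (6/11)·(7) = 1273/165.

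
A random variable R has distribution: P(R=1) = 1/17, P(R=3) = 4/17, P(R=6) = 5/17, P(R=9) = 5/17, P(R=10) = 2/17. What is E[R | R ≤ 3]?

P(R ≤ 3) = 5/17.
Σ over the event: 1·1/17 + 3·4/17 = 13/17.
E[R | R ≤ 3] = (13/17) / (5/17) = 13/5.

13/5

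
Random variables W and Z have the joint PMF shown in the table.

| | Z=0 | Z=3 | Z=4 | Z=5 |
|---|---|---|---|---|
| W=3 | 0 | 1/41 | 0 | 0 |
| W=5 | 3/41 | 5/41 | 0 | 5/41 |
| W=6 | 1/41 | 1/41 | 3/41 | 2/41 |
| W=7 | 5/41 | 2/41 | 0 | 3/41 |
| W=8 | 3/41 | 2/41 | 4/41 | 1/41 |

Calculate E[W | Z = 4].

P(Z = 4) = 7/41.
Σ W·P over the event = 6·(3/41) + 8·(4/41) = 50/41.
E[W | Z = 4] = (50/41) / (7/41) = 50/7.

50/7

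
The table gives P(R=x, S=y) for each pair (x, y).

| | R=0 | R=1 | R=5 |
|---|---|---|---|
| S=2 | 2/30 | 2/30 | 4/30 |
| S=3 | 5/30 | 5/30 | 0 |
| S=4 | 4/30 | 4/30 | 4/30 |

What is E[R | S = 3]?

P(S = 3) = 1/3.
Σ R·P over the event = 0·(5/30) + 1·(5/30) = 1/6.
E[R | S = 3] = (1/6) / (1/3) = 1/2.

1/2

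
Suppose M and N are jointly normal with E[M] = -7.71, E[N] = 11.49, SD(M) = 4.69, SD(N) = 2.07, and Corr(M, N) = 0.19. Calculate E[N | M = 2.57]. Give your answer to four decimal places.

For a bivariate normal, E[N | M=x] = μ_N + ρ·(σ_N/σ_M)·(x − μ_M).
E[N | M=2.57] = 11.49 + (0.19)·(2.07/4.69)·(2.57 − (-7.71)) = 11.49 + (0.083859)·(10.28) = 12.3521.

12.3521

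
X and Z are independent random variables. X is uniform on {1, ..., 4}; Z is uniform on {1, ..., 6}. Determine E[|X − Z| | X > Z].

5/3

Outcomes with X > Z: (2,1), (3,1), (3,2), (4,1), (4,2), (4,3), each with probability 1/24.
E[|X − Z| | X > Z] = (1 + 2 + 1 + 3 + 2 + 1) / 6 = 5/3.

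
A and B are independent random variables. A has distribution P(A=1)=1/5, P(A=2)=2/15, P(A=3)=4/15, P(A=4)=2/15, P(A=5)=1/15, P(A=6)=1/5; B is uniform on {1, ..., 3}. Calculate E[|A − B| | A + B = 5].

P(A + B = 5) = 8/45.
Summing |A−B|·P(x,y) over outcomes with A + B = 5 gives 4/15.
E[|A − B| | A + B = 5] = (4/15) / (8/45) = 3/2.

3/2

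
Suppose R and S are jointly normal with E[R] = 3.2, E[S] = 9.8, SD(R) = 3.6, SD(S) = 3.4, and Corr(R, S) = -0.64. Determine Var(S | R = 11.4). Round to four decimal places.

For a bivariate normal, Var(S | R=x) = σ_S²(1 − ρ²).
Var(S | R=11.4) = (3.4)²·(1 − (-0.64)²) = 11.56·0.5904 = 6.8250.

6.8250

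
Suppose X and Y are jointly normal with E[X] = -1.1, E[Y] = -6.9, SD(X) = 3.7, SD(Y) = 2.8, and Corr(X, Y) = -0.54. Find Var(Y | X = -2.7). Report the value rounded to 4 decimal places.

5.5539

For a bivariate normal, Var(Y | X=x) = σ_Y²(1 − ρ²).
Var(Y | X=-2.7) = (2.8)²·(1 − (-0.54)²) = 7.84·0.7084 = 5.5539.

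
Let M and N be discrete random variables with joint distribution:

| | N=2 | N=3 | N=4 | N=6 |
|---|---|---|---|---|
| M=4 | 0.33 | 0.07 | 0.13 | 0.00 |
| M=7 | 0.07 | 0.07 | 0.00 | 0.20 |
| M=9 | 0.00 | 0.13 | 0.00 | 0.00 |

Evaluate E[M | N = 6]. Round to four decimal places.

P(N = 6) = 0.20.
Σ M·P over the event = 7·(0.20) = 1.40.
E[M | N = 6] = (1.40) / (0.20) = 7.0000.

7.0000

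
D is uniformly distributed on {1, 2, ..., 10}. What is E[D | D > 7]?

9

Given D > 7, D is equally likely to be any of {8, 9, 10}.
E[D | D > 7] = (8 + 9 + 10) / 3 = 9.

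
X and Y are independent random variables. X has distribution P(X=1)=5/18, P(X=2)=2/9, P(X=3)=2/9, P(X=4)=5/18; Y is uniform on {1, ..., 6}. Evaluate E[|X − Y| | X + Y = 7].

23/9

P(X + Y = 7) = 1/6.
Summing |X−Y|·P(x,y) over outcomes with X + Y = 7 gives 23/54.
E[|X − Y| | X + Y = 7] = (23/54) / (1/6) = 23/9.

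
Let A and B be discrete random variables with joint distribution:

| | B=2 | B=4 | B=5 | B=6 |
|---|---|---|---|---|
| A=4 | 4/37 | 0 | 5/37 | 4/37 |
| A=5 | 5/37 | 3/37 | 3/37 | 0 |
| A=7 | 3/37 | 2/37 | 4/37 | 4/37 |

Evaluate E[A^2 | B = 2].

28

P(B = 2) = 12/37.
Σ A^2·P over the event = 16·(4/37) + 25·(5/37) + 49·(3/37) = 336/37.
E[A^2 | B = 2] = (336/37) / (12/37) = 28.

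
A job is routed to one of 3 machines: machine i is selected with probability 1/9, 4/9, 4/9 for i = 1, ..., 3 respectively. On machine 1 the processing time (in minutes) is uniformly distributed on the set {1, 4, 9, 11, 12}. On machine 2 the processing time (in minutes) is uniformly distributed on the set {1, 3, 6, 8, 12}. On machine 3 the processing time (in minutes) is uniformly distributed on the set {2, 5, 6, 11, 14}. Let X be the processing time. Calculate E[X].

103/15

E[X | machine 1] = (1+4+9+11+12)/5 = 37/5.
E[X | machine 2] = (1+3+6+8+12)/5 = 6.
E[X | machine 3] = (2+5+6+11+14)/5 = 38/5.
By the law of total expectation,
E[X] = (1/9)·(37/5) + (4/9)·(6) + (4/9)·(38/5) = 103/15.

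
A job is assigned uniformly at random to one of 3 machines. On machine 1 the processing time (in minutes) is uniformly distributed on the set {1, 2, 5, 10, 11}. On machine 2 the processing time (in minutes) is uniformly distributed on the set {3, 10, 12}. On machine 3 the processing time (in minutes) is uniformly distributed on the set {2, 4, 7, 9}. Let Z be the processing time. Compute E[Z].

E[Z | machine 1] = (1+2+5+10+11)/5 = 29/5.
E[Z | machine 2] = (3+10+12)/3 = 25/3.
E[Z | machine 3] = (2+4+7+9)/4 = 11/2.
E[Z] = (1/3)·(29/5) + (1/3)·(25/3) + (1/3)·(11/2) = 589/90.

589/90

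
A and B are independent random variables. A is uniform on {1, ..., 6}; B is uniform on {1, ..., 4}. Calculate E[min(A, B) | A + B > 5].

37/14

P(A + B > 5) = 7/12.
Summing min(A,B)·P(x,y) over outcomes with A + B > 5 gives 37/24.
E[min(A, B) | A + B > 5] = (37/24) / (7/12) = 37/14.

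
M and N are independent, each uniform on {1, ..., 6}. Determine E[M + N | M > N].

7

P(M > N) = 5/12.
Summing (M+N)·P(x,y) over outcomes with M > N gives 35/12.
E[M + N | M > N] = (35/12) / (5/12) = 7.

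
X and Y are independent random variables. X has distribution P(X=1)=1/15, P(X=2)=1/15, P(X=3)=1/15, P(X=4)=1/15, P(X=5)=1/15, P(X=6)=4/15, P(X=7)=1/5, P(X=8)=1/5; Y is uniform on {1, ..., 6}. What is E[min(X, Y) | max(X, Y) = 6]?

P(max(X, Y) = 6) = 29/90.
Summing min(X,Y)·P(x,y) over outcomes with max(X, Y) = 6 gives 11/10.
E[min(X, Y) | max(X, Y) = 6] = (11/10) / (29/90) = 99/29.

99/29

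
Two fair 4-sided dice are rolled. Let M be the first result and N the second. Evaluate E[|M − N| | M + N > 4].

7/5

Outcomes with M + N > 4: (1,4), (2,3), (2,4), (3,2), (3,3), (3,4), (4,1), (4,2), (4,3), (4,4), each with probability 1/16.
E[|M − N| | M + N > 4] = (3 + 1 + 2 + 1 + 0 + 1 + 3 + 2 + 1 + 0) / 10 = 7/5.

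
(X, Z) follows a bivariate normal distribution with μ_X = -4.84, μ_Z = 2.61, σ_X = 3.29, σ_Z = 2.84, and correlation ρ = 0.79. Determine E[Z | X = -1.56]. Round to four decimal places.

For a bivariate normal, E[Z | X=x] = μ_Z + ρ·(σ_Z/σ_X)·(x − μ_X).
E[Z | X=-1.56] = 2.61 + (0.79)·(2.84/3.29)·(-1.56 − (-4.84)) = 2.61 + (0.68195)·(3.28) = 4.8468.

4.8468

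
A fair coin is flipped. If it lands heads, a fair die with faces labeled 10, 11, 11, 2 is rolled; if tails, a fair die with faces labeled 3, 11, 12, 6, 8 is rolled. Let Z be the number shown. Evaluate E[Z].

E[Z | heads] = (10+11+11+2)/4 = 17/2.
E[Z | tails] = (3+11+12+6+8)/5 = 8.
By the law of total expectation,
E[Z] = (1/2)·(17/2) + (1/2)·(8) = 33/4.

33/4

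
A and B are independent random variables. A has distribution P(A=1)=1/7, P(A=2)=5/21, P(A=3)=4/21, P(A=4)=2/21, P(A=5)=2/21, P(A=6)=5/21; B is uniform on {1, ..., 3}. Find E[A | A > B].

89/20

P(A > B) = 40/63.
Summing A·P(x,y) over outcomes with A > B gives 178/63.
E[A | A > B] = (178/63) / (40/63) = 89/20.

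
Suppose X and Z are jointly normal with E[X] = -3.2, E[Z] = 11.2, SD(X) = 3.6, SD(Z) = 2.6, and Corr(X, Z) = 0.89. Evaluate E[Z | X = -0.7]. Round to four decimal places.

The regression of Z on X has slope ρ·σ_Z/σ_X and passes through (μ_X, μ_Z).
E[Z | X=-0.7] = 11.2 + (0.89)·(2.6/3.6)·(-0.7 − (-3.2)) = 11.2 + (0.642778)·(2.5) = 12.8069.

12.8069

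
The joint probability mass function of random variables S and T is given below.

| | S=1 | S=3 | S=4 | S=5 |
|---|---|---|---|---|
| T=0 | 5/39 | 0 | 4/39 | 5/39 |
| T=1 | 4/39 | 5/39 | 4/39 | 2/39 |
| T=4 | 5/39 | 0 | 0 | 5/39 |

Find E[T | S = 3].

1

P(S = 3) = 5/39.
Summing T·P(S=x,T=y) over the conditioning event gives 5/39.
E[T | S = 3] = (5/39) / (5/39) = 1.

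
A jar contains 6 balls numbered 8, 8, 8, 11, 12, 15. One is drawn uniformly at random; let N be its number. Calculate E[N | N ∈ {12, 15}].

P(N ∈ {12, 15}) = 1/3.
Σ over the event: 12·1/6 + 15·1/6 = 9/2.
E[N | N ∈ {12, 15}] = (9/2) / (1/3) = 27/2.

27/2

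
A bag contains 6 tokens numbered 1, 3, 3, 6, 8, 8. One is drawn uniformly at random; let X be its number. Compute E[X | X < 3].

P(X < 3) = 1/6.
Σ over the event: 1·1/6 = 1/6.
E[X | X < 3] = (1/6) / (1/6) = 1.

1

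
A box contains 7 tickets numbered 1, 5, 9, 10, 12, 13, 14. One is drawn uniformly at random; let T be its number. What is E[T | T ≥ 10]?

P(T ≥ 10) = 4/7.
Σ over the event: 10·1/7 + 12·1/7 + 13·1/7 + 14·1/7 = 7.
E[T | T ≥ 10] = (7) / (4/7) = 49/4.

49/4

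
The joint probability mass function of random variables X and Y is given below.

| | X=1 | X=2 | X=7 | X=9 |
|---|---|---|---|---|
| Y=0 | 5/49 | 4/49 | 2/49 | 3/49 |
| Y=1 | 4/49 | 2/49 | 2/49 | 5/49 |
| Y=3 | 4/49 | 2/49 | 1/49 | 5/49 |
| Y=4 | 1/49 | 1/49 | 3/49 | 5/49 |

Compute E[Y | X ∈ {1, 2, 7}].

49/31

P(X ∈ {1, 2, 7}) = 31/49.
Summing Y·P(X=x,Y=y) over the conditioning event gives 1.
E[Y | X ∈ {1, 2, 7}] = (1) / (31/49) = 49/31.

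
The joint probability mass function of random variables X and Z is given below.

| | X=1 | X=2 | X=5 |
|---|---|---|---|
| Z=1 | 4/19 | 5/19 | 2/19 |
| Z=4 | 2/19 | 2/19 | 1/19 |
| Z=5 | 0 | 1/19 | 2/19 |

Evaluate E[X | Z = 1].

P(Z = 1) = 11/19.
Σ X·P over the event = 1·(4/19) + 2·(5/19) + 5·(2/19) = 24/19.
E[X | Z = 1] = (24/19) / (11/19) = 24/11.

24/11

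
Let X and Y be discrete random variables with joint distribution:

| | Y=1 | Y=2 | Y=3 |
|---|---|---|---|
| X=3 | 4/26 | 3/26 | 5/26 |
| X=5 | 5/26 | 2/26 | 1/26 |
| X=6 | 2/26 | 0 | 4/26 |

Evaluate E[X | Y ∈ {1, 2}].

P(Y ∈ {1, 2}) = 8/13.
Σ X·P over the event = 3·(4/26) + 3·(3/26) + 5·(5/26) + 5·(2/26) + 6·(2/26) = 34/13.
E[X | Y ∈ {1, 2}] = (34/13) / (8/13) = 17/4.

17/4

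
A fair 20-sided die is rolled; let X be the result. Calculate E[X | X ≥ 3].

23/2

P(X ≥ 3) = 9/10.
E[X | X ≥ 3] = (207/20) / (9/10) = 23/2.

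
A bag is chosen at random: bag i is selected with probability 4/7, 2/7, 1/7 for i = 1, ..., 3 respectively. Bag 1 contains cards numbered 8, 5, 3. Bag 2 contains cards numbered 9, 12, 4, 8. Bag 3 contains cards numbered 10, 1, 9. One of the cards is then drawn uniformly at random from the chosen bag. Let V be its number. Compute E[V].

89/14

E[V | bag 1] = (8+5+3)/3 = 16/3.
E[V | bag 2] = (9+12+4+8)/4 = 33/4.
E[V | bag 3] = (10+1+9)/3 = 20/3.
By the law of total expectation,
E[V] = (4/7)·(16/3) + (2/7)·(33/4) + (1/7)·(20/3) = 89/14.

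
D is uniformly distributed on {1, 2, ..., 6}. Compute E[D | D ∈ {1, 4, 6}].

11/3

P(D ∈ {1, 4, 6}) = 1/2.
Σ over the event: 1·1/6 + 4·1/6 + 6·1/6 = 11/6.
E[D | D ∈ {1, 4, 6}] = (11/6) / (1/2) = 11/3.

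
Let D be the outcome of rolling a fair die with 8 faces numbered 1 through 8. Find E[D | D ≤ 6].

Given D ≤ 6, D is equally likely to be any of {1, 2, 3, 4, 5, 6}.
E[D | D ≤ 6] = (1 + 2 + 3 + 4 + 5 + 6) / 6 = 7/2.

7/2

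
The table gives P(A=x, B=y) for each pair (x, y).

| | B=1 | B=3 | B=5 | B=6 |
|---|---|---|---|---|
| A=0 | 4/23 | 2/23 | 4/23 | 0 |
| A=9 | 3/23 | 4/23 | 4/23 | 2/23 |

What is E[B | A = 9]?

47/13

P(A = 9) = 13/23.
Σ B·P over the event = 1·(3/23) + 3·(4/23) + 5·(4/23) + 6·(2/23) = 47/23.
E[B | A = 9] = (47/23) / (13/23) = 47/13.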